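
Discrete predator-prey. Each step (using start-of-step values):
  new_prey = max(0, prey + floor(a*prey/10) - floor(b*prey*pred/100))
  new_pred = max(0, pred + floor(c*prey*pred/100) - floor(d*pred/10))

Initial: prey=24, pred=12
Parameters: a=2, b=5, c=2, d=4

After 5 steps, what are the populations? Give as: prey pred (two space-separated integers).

Answer: 3 3

Derivation:
Step 1: prey: 24+4-14=14; pred: 12+5-4=13
Step 2: prey: 14+2-9=7; pred: 13+3-5=11
Step 3: prey: 7+1-3=5; pred: 11+1-4=8
Step 4: prey: 5+1-2=4; pred: 8+0-3=5
Step 5: prey: 4+0-1=3; pred: 5+0-2=3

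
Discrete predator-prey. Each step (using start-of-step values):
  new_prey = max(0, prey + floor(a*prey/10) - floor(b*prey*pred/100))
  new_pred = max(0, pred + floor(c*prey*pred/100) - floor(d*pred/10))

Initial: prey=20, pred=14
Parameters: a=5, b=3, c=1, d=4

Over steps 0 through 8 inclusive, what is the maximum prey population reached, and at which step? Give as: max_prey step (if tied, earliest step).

Answer: 104 8

Derivation:
Step 1: prey: 20+10-8=22; pred: 14+2-5=11
Step 2: prey: 22+11-7=26; pred: 11+2-4=9
Step 3: prey: 26+13-7=32; pred: 9+2-3=8
Step 4: prey: 32+16-7=41; pred: 8+2-3=7
Step 5: prey: 41+20-8=53; pred: 7+2-2=7
Step 6: prey: 53+26-11=68; pred: 7+3-2=8
Step 7: prey: 68+34-16=86; pred: 8+5-3=10
Step 8: prey: 86+43-25=104; pred: 10+8-4=14
Max prey = 104 at step 8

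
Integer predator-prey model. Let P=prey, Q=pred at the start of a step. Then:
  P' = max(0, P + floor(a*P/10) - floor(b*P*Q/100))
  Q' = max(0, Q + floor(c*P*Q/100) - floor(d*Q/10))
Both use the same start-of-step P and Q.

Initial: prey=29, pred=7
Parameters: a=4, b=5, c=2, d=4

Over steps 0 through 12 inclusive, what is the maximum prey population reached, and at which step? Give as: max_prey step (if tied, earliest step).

Step 1: prey: 29+11-10=30; pred: 7+4-2=9
Step 2: prey: 30+12-13=29; pred: 9+5-3=11
Step 3: prey: 29+11-15=25; pred: 11+6-4=13
Step 4: prey: 25+10-16=19; pred: 13+6-5=14
Step 5: prey: 19+7-13=13; pred: 14+5-5=14
Step 6: prey: 13+5-9=9; pred: 14+3-5=12
Step 7: prey: 9+3-5=7; pred: 12+2-4=10
Step 8: prey: 7+2-3=6; pred: 10+1-4=7
Step 9: prey: 6+2-2=6; pred: 7+0-2=5
Step 10: prey: 6+2-1=7; pred: 5+0-2=3
Step 11: prey: 7+2-1=8; pred: 3+0-1=2
Step 12: prey: 8+3-0=11; pred: 2+0-0=2
Max prey = 30 at step 1

Answer: 30 1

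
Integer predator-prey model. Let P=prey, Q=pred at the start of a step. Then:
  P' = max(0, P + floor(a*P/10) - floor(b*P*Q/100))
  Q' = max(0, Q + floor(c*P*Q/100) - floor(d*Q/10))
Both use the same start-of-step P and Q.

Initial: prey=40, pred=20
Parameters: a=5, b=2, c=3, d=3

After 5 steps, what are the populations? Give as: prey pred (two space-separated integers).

Answer: 0 64

Derivation:
Step 1: prey: 40+20-16=44; pred: 20+24-6=38
Step 2: prey: 44+22-33=33; pred: 38+50-11=77
Step 3: prey: 33+16-50=0; pred: 77+76-23=130
Step 4: prey: 0+0-0=0; pred: 130+0-39=91
Step 5: prey: 0+0-0=0; pred: 91+0-27=64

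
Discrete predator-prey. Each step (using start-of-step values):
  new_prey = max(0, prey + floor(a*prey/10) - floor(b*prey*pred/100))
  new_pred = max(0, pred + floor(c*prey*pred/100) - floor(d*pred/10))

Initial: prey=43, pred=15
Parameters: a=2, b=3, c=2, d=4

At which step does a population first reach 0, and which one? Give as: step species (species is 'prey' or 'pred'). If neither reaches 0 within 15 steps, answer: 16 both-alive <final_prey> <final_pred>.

Step 1: prey: 43+8-19=32; pred: 15+12-6=21
Step 2: prey: 32+6-20=18; pred: 21+13-8=26
Step 3: prey: 18+3-14=7; pred: 26+9-10=25
Step 4: prey: 7+1-5=3; pred: 25+3-10=18
Step 5: prey: 3+0-1=2; pred: 18+1-7=12
Step 6: prey: 2+0-0=2; pred: 12+0-4=8
Step 7: prey: 2+0-0=2; pred: 8+0-3=5
Step 8: prey: 2+0-0=2; pred: 5+0-2=3
Step 9: prey: 2+0-0=2; pred: 3+0-1=2
Step 10: prey: 2+0-0=2; pred: 2+0-0=2
Steps 11-15: state stable at prey=2, pred=2 (no change)
No extinction within 15 steps

Answer: 16 both-alive 2 2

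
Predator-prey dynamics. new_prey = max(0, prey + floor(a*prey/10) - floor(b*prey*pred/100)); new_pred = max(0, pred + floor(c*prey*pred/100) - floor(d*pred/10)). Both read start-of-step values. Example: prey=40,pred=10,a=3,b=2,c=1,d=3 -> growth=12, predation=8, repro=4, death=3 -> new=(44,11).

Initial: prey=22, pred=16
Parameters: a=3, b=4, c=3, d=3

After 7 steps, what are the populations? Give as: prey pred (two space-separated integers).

Answer: 1 7

Derivation:
Step 1: prey: 22+6-14=14; pred: 16+10-4=22
Step 2: prey: 14+4-12=6; pred: 22+9-6=25
Step 3: prey: 6+1-6=1; pred: 25+4-7=22
Step 4: prey: 1+0-0=1; pred: 22+0-6=16
Step 5: prey: 1+0-0=1; pred: 16+0-4=12
Step 6: prey: 1+0-0=1; pred: 12+0-3=9
Step 7: prey: 1+0-0=1; pred: 9+0-2=7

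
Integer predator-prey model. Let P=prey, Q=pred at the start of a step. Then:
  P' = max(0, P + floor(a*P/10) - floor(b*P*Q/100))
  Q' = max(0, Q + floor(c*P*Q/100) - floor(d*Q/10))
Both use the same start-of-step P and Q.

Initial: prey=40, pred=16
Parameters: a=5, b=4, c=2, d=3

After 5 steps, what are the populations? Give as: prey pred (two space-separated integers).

Step 1: prey: 40+20-25=35; pred: 16+12-4=24
Step 2: prey: 35+17-33=19; pred: 24+16-7=33
Step 3: prey: 19+9-25=3; pred: 33+12-9=36
Step 4: prey: 3+1-4=0; pred: 36+2-10=28
Step 5: prey: 0+0-0=0; pred: 28+0-8=20

Answer: 0 20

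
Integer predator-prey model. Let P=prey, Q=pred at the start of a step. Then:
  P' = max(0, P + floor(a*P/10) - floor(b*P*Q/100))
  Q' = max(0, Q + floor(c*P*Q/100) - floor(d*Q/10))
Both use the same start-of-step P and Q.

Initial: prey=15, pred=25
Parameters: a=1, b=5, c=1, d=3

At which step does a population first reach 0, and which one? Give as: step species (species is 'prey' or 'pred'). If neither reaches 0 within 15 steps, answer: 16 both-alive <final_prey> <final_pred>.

Answer: 1 prey

Derivation:
Step 1: prey: 15+1-18=0; pred: 25+3-7=21
First extinction: prey at step 1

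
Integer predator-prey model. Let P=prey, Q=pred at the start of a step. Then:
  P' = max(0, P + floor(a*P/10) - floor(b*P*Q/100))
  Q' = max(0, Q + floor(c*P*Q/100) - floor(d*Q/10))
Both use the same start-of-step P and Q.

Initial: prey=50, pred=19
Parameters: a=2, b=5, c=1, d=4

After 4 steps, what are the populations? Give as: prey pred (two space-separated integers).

Step 1: prey: 50+10-47=13; pred: 19+9-7=21
Step 2: prey: 13+2-13=2; pred: 21+2-8=15
Step 3: prey: 2+0-1=1; pred: 15+0-6=9
Step 4: prey: 1+0-0=1; pred: 9+0-3=6

Answer: 1 6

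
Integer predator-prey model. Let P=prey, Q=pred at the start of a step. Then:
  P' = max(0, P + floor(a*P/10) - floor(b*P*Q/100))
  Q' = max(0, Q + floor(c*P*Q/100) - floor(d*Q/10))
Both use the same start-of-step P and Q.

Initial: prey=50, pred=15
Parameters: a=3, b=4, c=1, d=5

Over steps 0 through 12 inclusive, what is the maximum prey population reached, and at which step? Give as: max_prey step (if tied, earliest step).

Answer: 81 12

Derivation:
Step 1: prey: 50+15-30=35; pred: 15+7-7=15
Step 2: prey: 35+10-21=24; pred: 15+5-7=13
Step 3: prey: 24+7-12=19; pred: 13+3-6=10
Step 4: prey: 19+5-7=17; pred: 10+1-5=6
Step 5: prey: 17+5-4=18; pred: 6+1-3=4
Step 6: prey: 18+5-2=21; pred: 4+0-2=2
Step 7: prey: 21+6-1=26; pred: 2+0-1=1
Step 8: prey: 26+7-1=32; pred: 1+0-0=1
Step 9: prey: 32+9-1=40; pred: 1+0-0=1
Step 10: prey: 40+12-1=51; pred: 1+0-0=1
Step 11: prey: 51+15-2=64; pred: 1+0-0=1
Step 12: prey: 64+19-2=81; pred: 1+0-0=1
Max prey = 81 at step 12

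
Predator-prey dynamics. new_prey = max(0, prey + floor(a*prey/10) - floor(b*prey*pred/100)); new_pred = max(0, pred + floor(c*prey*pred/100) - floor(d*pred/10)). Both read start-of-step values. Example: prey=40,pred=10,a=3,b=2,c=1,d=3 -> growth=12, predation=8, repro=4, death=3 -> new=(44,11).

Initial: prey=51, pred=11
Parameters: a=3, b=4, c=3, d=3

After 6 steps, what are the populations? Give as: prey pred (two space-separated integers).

Answer: 0 20

Derivation:
Step 1: prey: 51+15-22=44; pred: 11+16-3=24
Step 2: prey: 44+13-42=15; pred: 24+31-7=48
Step 3: prey: 15+4-28=0; pred: 48+21-14=55
Step 4: prey: 0+0-0=0; pred: 55+0-16=39
Step 5: prey: 0+0-0=0; pred: 39+0-11=28
Step 6: prey: 0+0-0=0; pred: 28+0-8=20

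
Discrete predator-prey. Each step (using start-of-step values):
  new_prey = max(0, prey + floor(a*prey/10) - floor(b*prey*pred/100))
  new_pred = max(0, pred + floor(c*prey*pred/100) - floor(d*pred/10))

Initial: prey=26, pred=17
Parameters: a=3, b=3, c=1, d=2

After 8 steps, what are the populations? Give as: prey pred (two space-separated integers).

Answer: 7 8

Derivation:
Step 1: prey: 26+7-13=20; pred: 17+4-3=18
Step 2: prey: 20+6-10=16; pred: 18+3-3=18
Step 3: prey: 16+4-8=12; pred: 18+2-3=17
Step 4: prey: 12+3-6=9; pred: 17+2-3=16
Step 5: prey: 9+2-4=7; pred: 16+1-3=14
Step 6: prey: 7+2-2=7; pred: 14+0-2=12
Step 7: prey: 7+2-2=7; pred: 12+0-2=10
Step 8: prey: 7+2-2=7; pred: 10+0-2=8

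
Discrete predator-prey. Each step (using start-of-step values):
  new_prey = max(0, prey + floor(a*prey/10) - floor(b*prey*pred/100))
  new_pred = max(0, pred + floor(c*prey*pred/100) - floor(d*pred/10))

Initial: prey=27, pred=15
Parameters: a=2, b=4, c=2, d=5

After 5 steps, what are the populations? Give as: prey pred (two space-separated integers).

Answer: 5 3

Derivation:
Step 1: prey: 27+5-16=16; pred: 15+8-7=16
Step 2: prey: 16+3-10=9; pred: 16+5-8=13
Step 3: prey: 9+1-4=6; pred: 13+2-6=9
Step 4: prey: 6+1-2=5; pred: 9+1-4=6
Step 5: prey: 5+1-1=5; pred: 6+0-3=3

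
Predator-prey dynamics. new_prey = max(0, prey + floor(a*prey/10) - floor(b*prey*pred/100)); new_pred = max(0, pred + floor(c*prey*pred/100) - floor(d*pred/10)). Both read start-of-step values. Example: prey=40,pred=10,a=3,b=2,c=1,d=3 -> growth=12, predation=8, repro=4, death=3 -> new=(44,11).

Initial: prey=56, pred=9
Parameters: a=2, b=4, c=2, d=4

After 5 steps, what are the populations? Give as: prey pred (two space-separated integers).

Step 1: prey: 56+11-20=47; pred: 9+10-3=16
Step 2: prey: 47+9-30=26; pred: 16+15-6=25
Step 3: prey: 26+5-26=5; pred: 25+13-10=28
Step 4: prey: 5+1-5=1; pred: 28+2-11=19
Step 5: prey: 1+0-0=1; pred: 19+0-7=12

Answer: 1 12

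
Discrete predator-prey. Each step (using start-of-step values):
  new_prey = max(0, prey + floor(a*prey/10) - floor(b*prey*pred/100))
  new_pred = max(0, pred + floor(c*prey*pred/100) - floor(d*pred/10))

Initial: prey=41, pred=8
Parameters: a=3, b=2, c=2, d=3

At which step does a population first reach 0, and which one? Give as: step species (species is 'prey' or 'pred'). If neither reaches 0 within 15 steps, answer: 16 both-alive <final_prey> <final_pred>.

Step 1: prey: 41+12-6=47; pred: 8+6-2=12
Step 2: prey: 47+14-11=50; pred: 12+11-3=20
Step 3: prey: 50+15-20=45; pred: 20+20-6=34
Step 4: prey: 45+13-30=28; pred: 34+30-10=54
Step 5: prey: 28+8-30=6; pred: 54+30-16=68
Step 6: prey: 6+1-8=0; pred: 68+8-20=56
First extinction: prey at step 6

Answer: 6 prey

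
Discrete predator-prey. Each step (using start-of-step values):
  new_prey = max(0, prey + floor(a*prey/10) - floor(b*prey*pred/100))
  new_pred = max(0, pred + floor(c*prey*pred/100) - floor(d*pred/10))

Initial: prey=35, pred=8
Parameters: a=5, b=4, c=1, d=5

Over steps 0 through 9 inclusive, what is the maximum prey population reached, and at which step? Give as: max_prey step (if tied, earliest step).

Answer: 136 7

Derivation:
Step 1: prey: 35+17-11=41; pred: 8+2-4=6
Step 2: prey: 41+20-9=52; pred: 6+2-3=5
Step 3: prey: 52+26-10=68; pred: 5+2-2=5
Step 4: prey: 68+34-13=89; pred: 5+3-2=6
Step 5: prey: 89+44-21=112; pred: 6+5-3=8
Step 6: prey: 112+56-35=133; pred: 8+8-4=12
Step 7: prey: 133+66-63=136; pred: 12+15-6=21
Step 8: prey: 136+68-114=90; pred: 21+28-10=39
Step 9: prey: 90+45-140=0; pred: 39+35-19=55
Max prey = 136 at step 7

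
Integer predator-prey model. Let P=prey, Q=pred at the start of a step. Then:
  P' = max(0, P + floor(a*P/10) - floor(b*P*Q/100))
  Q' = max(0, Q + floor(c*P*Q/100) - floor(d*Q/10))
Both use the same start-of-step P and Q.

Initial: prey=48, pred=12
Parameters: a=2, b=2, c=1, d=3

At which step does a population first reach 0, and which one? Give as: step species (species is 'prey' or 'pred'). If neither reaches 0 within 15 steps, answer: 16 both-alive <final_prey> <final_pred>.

Answer: 16 both-alive 15 4

Derivation:
Step 1: prey: 48+9-11=46; pred: 12+5-3=14
Step 2: prey: 46+9-12=43; pred: 14+6-4=16
Step 3: prey: 43+8-13=38; pred: 16+6-4=18
Step 4: prey: 38+7-13=32; pred: 18+6-5=19
Step 5: prey: 32+6-12=26; pred: 19+6-5=20
Step 6: prey: 26+5-10=21; pred: 20+5-6=19
Step 7: prey: 21+4-7=18; pred: 19+3-5=17
Step 8: prey: 18+3-6=15; pred: 17+3-5=15
Step 9: prey: 15+3-4=14; pred: 15+2-4=13
Step 10: prey: 14+2-3=13; pred: 13+1-3=11
Step 11: prey: 13+2-2=13; pred: 11+1-3=9
Step 12: prey: 13+2-2=13; pred: 9+1-2=8
Step 13: prey: 13+2-2=13; pred: 8+1-2=7
Step 14: prey: 13+2-1=14; pred: 7+0-2=5
Step 15: prey: 14+2-1=15; pred: 5+0-1=4
No extinction within 15 steps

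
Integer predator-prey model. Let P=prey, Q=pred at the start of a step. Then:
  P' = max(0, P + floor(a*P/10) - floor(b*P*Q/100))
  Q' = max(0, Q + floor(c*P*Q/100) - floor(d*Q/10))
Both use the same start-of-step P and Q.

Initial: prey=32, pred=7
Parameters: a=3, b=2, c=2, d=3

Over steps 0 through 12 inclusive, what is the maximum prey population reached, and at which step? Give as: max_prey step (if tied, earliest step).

Step 1: prey: 32+9-4=37; pred: 7+4-2=9
Step 2: prey: 37+11-6=42; pred: 9+6-2=13
Step 3: prey: 42+12-10=44; pred: 13+10-3=20
Step 4: prey: 44+13-17=40; pred: 20+17-6=31
Step 5: prey: 40+12-24=28; pred: 31+24-9=46
Step 6: prey: 28+8-25=11; pred: 46+25-13=58
Step 7: prey: 11+3-12=2; pred: 58+12-17=53
Step 8: prey: 2+0-2=0; pred: 53+2-15=40
Step 9: prey: 0+0-0=0; pred: 40+0-12=28
Step 10: prey: 0+0-0=0; pred: 28+0-8=20
Step 11: prey: 0+0-0=0; pred: 20+0-6=14
Step 12: prey: 0+0-0=0; pred: 14+0-4=10
Max prey = 44 at step 3

Answer: 44 3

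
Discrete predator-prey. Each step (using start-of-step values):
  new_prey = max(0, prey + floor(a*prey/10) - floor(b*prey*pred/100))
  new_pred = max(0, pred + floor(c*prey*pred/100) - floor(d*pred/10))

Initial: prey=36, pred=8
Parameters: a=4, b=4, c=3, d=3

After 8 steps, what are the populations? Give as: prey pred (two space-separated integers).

Step 1: prey: 36+14-11=39; pred: 8+8-2=14
Step 2: prey: 39+15-21=33; pred: 14+16-4=26
Step 3: prey: 33+13-34=12; pred: 26+25-7=44
Step 4: prey: 12+4-21=0; pred: 44+15-13=46
Step 5: prey: 0+0-0=0; pred: 46+0-13=33
Step 6: prey: 0+0-0=0; pred: 33+0-9=24
Step 7: prey: 0+0-0=0; pred: 24+0-7=17
Step 8: prey: 0+0-0=0; pred: 17+0-5=12

Answer: 0 12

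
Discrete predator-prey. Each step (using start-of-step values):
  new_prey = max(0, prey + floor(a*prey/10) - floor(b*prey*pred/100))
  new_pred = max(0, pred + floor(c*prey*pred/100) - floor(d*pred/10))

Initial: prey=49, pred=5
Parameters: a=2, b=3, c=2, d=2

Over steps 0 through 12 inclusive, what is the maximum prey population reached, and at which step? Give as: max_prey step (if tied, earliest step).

Answer: 51 1

Derivation:
Step 1: prey: 49+9-7=51; pred: 5+4-1=8
Step 2: prey: 51+10-12=49; pred: 8+8-1=15
Step 3: prey: 49+9-22=36; pred: 15+14-3=26
Step 4: prey: 36+7-28=15; pred: 26+18-5=39
Step 5: prey: 15+3-17=1; pred: 39+11-7=43
Step 6: prey: 1+0-1=0; pred: 43+0-8=35
Step 7: prey: 0+0-0=0; pred: 35+0-7=28
Step 8: prey: 0+0-0=0; pred: 28+0-5=23
Step 9: prey: 0+0-0=0; pred: 23+0-4=19
Step 10: prey: 0+0-0=0; pred: 19+0-3=16
Step 11: prey: 0+0-0=0; pred: 16+0-3=13
Step 12: prey: 0+0-0=0; pred: 13+0-2=11
Max prey = 51 at step 1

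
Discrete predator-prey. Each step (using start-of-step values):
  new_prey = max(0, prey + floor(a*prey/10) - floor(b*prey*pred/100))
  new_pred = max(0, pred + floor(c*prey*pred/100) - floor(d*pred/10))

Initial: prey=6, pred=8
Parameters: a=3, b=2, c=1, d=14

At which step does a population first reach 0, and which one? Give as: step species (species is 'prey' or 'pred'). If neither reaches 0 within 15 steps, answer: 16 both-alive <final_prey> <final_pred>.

Step 1: prey: 6+1-0=7; pred: 8+0-11=0
First extinction: pred at step 1

Answer: 1 pred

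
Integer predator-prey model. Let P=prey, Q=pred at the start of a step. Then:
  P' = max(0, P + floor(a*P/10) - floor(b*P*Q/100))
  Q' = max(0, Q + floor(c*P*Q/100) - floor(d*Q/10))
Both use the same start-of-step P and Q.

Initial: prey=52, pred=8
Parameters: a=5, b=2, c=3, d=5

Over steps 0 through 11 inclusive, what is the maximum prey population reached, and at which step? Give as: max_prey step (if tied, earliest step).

Answer: 83 2

Derivation:
Step 1: prey: 52+26-8=70; pred: 8+12-4=16
Step 2: prey: 70+35-22=83; pred: 16+33-8=41
Step 3: prey: 83+41-68=56; pred: 41+102-20=123
Step 4: prey: 56+28-137=0; pred: 123+206-61=268
Step 5: prey: 0+0-0=0; pred: 268+0-134=134
Step 6: prey: 0+0-0=0; pred: 134+0-67=67
Step 7: prey: 0+0-0=0; pred: 67+0-33=34
Step 8: prey: 0+0-0=0; pred: 34+0-17=17
Step 9: prey: 0+0-0=0; pred: 17+0-8=9
Step 10: prey: 0+0-0=0; pred: 9+0-4=5
Step 11: prey: 0+0-0=0; pred: 5+0-2=3
Max prey = 83 at step 2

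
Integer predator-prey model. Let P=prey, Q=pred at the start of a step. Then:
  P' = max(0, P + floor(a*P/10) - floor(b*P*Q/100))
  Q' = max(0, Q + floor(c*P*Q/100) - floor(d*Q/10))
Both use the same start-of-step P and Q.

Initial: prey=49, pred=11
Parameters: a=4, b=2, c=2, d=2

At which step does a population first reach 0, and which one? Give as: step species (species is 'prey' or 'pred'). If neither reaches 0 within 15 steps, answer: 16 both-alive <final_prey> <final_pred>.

Step 1: prey: 49+19-10=58; pred: 11+10-2=19
Step 2: prey: 58+23-22=59; pred: 19+22-3=38
Step 3: prey: 59+23-44=38; pred: 38+44-7=75
Step 4: prey: 38+15-57=0; pred: 75+57-15=117
First extinction: prey at step 4

Answer: 4 prey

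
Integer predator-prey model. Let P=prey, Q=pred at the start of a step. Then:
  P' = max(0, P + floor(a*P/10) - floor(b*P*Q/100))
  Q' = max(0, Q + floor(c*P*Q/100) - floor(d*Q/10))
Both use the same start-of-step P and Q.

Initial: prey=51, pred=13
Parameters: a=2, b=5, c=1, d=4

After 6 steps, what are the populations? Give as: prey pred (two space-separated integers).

Answer: 6 3

Derivation:
Step 1: prey: 51+10-33=28; pred: 13+6-5=14
Step 2: prey: 28+5-19=14; pred: 14+3-5=12
Step 3: prey: 14+2-8=8; pred: 12+1-4=9
Step 4: prey: 8+1-3=6; pred: 9+0-3=6
Step 5: prey: 6+1-1=6; pred: 6+0-2=4
Step 6: prey: 6+1-1=6; pred: 4+0-1=3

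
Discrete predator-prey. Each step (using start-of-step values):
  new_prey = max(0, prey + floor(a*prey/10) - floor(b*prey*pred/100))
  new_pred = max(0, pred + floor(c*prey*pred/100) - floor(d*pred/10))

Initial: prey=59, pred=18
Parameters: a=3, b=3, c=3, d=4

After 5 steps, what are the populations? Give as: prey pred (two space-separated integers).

Answer: 0 20

Derivation:
Step 1: prey: 59+17-31=45; pred: 18+31-7=42
Step 2: prey: 45+13-56=2; pred: 42+56-16=82
Step 3: prey: 2+0-4=0; pred: 82+4-32=54
Step 4: prey: 0+0-0=0; pred: 54+0-21=33
Step 5: prey: 0+0-0=0; pred: 33+0-13=20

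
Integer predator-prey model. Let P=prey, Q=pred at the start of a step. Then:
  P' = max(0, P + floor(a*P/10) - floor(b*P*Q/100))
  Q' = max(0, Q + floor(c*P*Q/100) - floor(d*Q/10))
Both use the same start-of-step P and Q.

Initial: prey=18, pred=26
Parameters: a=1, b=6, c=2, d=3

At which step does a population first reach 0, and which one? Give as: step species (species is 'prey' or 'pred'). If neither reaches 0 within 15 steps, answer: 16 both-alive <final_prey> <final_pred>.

Step 1: prey: 18+1-28=0; pred: 26+9-7=28
First extinction: prey at step 1

Answer: 1 prey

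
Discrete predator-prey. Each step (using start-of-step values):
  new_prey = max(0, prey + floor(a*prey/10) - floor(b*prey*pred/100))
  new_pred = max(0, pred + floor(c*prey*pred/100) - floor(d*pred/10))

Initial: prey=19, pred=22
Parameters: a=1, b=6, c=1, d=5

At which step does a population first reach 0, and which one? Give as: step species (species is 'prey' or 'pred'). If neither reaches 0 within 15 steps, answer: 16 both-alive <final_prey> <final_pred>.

Step 1: prey: 19+1-25=0; pred: 22+4-11=15
First extinction: prey at step 1

Answer: 1 prey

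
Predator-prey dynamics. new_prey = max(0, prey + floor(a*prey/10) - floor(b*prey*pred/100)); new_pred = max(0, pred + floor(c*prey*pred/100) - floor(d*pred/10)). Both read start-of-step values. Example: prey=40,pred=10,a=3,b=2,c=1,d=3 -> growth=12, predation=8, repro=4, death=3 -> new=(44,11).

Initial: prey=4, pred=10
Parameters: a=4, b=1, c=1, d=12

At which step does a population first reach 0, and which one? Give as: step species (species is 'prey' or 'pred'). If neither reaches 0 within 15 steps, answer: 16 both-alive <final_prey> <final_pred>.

Step 1: prey: 4+1-0=5; pred: 10+0-12=0
First extinction: pred at step 1

Answer: 1 pred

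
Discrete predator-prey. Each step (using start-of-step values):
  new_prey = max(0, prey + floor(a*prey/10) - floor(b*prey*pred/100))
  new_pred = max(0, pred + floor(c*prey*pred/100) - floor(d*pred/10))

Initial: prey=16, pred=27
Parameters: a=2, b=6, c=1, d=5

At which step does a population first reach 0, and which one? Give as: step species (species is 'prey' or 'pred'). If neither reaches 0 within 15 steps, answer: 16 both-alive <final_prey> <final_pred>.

Step 1: prey: 16+3-25=0; pred: 27+4-13=18
First extinction: prey at step 1

Answer: 1 prey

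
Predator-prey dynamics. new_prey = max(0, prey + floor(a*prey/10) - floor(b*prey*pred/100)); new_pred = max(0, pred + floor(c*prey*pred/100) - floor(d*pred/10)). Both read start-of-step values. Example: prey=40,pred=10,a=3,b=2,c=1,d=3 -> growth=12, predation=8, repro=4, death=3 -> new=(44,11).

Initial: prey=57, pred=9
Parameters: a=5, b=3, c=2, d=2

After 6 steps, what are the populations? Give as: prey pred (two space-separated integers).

Answer: 0 68

Derivation:
Step 1: prey: 57+28-15=70; pred: 9+10-1=18
Step 2: prey: 70+35-37=68; pred: 18+25-3=40
Step 3: prey: 68+34-81=21; pred: 40+54-8=86
Step 4: prey: 21+10-54=0; pred: 86+36-17=105
Step 5: prey: 0+0-0=0; pred: 105+0-21=84
Step 6: prey: 0+0-0=0; pred: 84+0-16=68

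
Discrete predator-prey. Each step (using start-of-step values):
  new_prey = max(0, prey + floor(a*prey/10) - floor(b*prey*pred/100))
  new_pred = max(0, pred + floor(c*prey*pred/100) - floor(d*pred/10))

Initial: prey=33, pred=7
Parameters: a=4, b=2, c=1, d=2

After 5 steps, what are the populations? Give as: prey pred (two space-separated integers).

Step 1: prey: 33+13-4=42; pred: 7+2-1=8
Step 2: prey: 42+16-6=52; pred: 8+3-1=10
Step 3: prey: 52+20-10=62; pred: 10+5-2=13
Step 4: prey: 62+24-16=70; pred: 13+8-2=19
Step 5: prey: 70+28-26=72; pred: 19+13-3=29

Answer: 72 29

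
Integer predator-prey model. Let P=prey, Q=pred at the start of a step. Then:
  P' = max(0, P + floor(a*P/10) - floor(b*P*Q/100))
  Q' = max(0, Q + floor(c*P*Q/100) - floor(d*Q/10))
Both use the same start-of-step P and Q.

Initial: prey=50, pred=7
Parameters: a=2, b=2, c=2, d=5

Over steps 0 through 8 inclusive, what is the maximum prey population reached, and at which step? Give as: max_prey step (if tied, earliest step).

Step 1: prey: 50+10-7=53; pred: 7+7-3=11
Step 2: prey: 53+10-11=52; pred: 11+11-5=17
Step 3: prey: 52+10-17=45; pred: 17+17-8=26
Step 4: prey: 45+9-23=31; pred: 26+23-13=36
Step 5: prey: 31+6-22=15; pred: 36+22-18=40
Step 6: prey: 15+3-12=6; pred: 40+12-20=32
Step 7: prey: 6+1-3=4; pred: 32+3-16=19
Step 8: prey: 4+0-1=3; pred: 19+1-9=11
Max prey = 53 at step 1

Answer: 53 1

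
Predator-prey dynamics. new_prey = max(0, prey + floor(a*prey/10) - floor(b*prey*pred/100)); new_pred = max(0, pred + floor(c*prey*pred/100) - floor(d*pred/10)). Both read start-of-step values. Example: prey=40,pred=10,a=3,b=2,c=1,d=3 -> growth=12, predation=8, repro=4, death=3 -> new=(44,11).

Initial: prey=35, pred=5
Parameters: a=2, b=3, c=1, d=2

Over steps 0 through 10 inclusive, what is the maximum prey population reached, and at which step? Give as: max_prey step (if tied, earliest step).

Answer: 44 5

Derivation:
Step 1: prey: 35+7-5=37; pred: 5+1-1=5
Step 2: prey: 37+7-5=39; pred: 5+1-1=5
Step 3: prey: 39+7-5=41; pred: 5+1-1=5
Step 4: prey: 41+8-6=43; pred: 5+2-1=6
Step 5: prey: 43+8-7=44; pred: 6+2-1=7
Step 6: prey: 44+8-9=43; pred: 7+3-1=9
Step 7: prey: 43+8-11=40; pred: 9+3-1=11
Step 8: prey: 40+8-13=35; pred: 11+4-2=13
Step 9: prey: 35+7-13=29; pred: 13+4-2=15
Step 10: prey: 29+5-13=21; pred: 15+4-3=16
Max prey = 44 at step 5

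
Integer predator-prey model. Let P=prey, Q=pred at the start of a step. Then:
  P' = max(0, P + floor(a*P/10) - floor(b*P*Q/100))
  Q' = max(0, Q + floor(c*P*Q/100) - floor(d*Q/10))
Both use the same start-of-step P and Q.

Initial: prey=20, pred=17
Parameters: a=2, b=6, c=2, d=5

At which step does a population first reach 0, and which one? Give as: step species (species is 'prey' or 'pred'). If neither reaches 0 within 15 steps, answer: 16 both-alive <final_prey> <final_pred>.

Step 1: prey: 20+4-20=4; pred: 17+6-8=15
Step 2: prey: 4+0-3=1; pred: 15+1-7=9
Step 3: prey: 1+0-0=1; pred: 9+0-4=5
Step 4: prey: 1+0-0=1; pred: 5+0-2=3
Step 5: prey: 1+0-0=1; pred: 3+0-1=2
Step 6: prey: 1+0-0=1; pred: 2+0-1=1
Step 7: prey: 1+0-0=1; pred: 1+0-0=1
Steps 8-15: state stable at prey=1, pred=1 (no change)
No extinction within 15 steps

Answer: 16 both-alive 1 1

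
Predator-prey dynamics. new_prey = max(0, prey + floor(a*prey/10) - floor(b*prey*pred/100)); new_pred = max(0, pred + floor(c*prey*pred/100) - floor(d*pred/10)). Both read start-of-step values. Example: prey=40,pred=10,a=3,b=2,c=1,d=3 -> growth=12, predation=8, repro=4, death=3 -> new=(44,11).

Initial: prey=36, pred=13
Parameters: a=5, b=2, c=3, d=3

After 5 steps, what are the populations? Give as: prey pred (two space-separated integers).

Answer: 0 102

Derivation:
Step 1: prey: 36+18-9=45; pred: 13+14-3=24
Step 2: prey: 45+22-21=46; pred: 24+32-7=49
Step 3: prey: 46+23-45=24; pred: 49+67-14=102
Step 4: prey: 24+12-48=0; pred: 102+73-30=145
Step 5: prey: 0+0-0=0; pred: 145+0-43=102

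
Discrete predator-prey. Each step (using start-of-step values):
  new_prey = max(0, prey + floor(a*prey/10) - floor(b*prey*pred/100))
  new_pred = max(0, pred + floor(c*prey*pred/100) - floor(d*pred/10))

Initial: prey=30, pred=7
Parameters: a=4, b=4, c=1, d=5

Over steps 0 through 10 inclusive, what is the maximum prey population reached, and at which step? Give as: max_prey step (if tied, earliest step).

Step 1: prey: 30+12-8=34; pred: 7+2-3=6
Step 2: prey: 34+13-8=39; pred: 6+2-3=5
Step 3: prey: 39+15-7=47; pred: 5+1-2=4
Step 4: prey: 47+18-7=58; pred: 4+1-2=3
Step 5: prey: 58+23-6=75; pred: 3+1-1=3
Step 6: prey: 75+30-9=96; pred: 3+2-1=4
Step 7: prey: 96+38-15=119; pred: 4+3-2=5
Step 8: prey: 119+47-23=143; pred: 5+5-2=8
Step 9: prey: 143+57-45=155; pred: 8+11-4=15
Step 10: prey: 155+62-93=124; pred: 15+23-7=31
Max prey = 155 at step 9

Answer: 155 9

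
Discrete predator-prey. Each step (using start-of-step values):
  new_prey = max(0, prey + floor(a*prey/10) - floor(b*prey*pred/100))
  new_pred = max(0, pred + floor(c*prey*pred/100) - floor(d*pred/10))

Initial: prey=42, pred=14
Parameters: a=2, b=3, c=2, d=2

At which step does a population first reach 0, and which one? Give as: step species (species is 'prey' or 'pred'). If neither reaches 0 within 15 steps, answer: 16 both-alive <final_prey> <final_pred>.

Step 1: prey: 42+8-17=33; pred: 14+11-2=23
Step 2: prey: 33+6-22=17; pred: 23+15-4=34
Step 3: prey: 17+3-17=3; pred: 34+11-6=39
Step 4: prey: 3+0-3=0; pred: 39+2-7=34
First extinction: prey at step 4

Answer: 4 prey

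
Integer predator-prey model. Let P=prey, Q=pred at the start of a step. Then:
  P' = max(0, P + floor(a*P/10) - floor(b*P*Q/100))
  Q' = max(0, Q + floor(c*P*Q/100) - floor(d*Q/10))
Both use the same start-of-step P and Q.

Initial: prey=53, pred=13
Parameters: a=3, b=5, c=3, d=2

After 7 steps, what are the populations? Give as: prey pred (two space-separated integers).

Step 1: prey: 53+15-34=34; pred: 13+20-2=31
Step 2: prey: 34+10-52=0; pred: 31+31-6=56
Step 3: prey: 0+0-0=0; pred: 56+0-11=45
Step 4: prey: 0+0-0=0; pred: 45+0-9=36
Step 5: prey: 0+0-0=0; pred: 36+0-7=29
Step 6: prey: 0+0-0=0; pred: 29+0-5=24
Step 7: prey: 0+0-0=0; pred: 24+0-4=20

Answer: 0 20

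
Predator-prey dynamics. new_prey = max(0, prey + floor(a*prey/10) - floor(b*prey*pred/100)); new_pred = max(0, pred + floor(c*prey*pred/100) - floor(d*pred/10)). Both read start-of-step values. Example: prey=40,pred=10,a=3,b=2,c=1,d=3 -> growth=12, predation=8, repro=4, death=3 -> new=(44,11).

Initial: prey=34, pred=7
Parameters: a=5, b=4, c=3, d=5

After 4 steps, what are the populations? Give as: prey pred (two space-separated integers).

Step 1: prey: 34+17-9=42; pred: 7+7-3=11
Step 2: prey: 42+21-18=45; pred: 11+13-5=19
Step 3: prey: 45+22-34=33; pred: 19+25-9=35
Step 4: prey: 33+16-46=3; pred: 35+34-17=52

Answer: 3 52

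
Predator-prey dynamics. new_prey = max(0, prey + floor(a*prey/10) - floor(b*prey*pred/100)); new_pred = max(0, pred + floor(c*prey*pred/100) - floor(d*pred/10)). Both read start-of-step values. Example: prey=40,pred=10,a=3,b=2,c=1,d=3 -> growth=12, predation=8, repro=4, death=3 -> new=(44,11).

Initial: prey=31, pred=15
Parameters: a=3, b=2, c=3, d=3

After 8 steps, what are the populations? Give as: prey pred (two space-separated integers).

Step 1: prey: 31+9-9=31; pred: 15+13-4=24
Step 2: prey: 31+9-14=26; pred: 24+22-7=39
Step 3: prey: 26+7-20=13; pred: 39+30-11=58
Step 4: prey: 13+3-15=1; pred: 58+22-17=63
Step 5: prey: 1+0-1=0; pred: 63+1-18=46
Step 6: prey: 0+0-0=0; pred: 46+0-13=33
Step 7: prey: 0+0-0=0; pred: 33+0-9=24
Step 8: prey: 0+0-0=0; pred: 24+0-7=17

Answer: 0 17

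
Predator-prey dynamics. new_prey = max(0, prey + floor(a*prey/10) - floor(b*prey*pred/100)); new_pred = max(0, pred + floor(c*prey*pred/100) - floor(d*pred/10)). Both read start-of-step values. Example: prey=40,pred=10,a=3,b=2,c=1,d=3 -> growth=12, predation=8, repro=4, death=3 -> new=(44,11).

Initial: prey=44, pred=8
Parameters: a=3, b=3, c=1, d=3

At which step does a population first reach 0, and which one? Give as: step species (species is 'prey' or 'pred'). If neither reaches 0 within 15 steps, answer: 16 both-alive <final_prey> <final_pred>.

Answer: 16 both-alive 17 3

Derivation:
Step 1: prey: 44+13-10=47; pred: 8+3-2=9
Step 2: prey: 47+14-12=49; pred: 9+4-2=11
Step 3: prey: 49+14-16=47; pred: 11+5-3=13
Step 4: prey: 47+14-18=43; pred: 13+6-3=16
Step 5: prey: 43+12-20=35; pred: 16+6-4=18
Step 6: prey: 35+10-18=27; pred: 18+6-5=19
Step 7: prey: 27+8-15=20; pred: 19+5-5=19
Step 8: prey: 20+6-11=15; pred: 19+3-5=17
Step 9: prey: 15+4-7=12; pred: 17+2-5=14
Step 10: prey: 12+3-5=10; pred: 14+1-4=11
Step 11: prey: 10+3-3=10; pred: 11+1-3=9
Step 12: prey: 10+3-2=11; pred: 9+0-2=7
Step 13: prey: 11+3-2=12; pred: 7+0-2=5
Step 14: prey: 12+3-1=14; pred: 5+0-1=4
Step 15: prey: 14+4-1=17; pred: 4+0-1=3
No extinction within 15 steps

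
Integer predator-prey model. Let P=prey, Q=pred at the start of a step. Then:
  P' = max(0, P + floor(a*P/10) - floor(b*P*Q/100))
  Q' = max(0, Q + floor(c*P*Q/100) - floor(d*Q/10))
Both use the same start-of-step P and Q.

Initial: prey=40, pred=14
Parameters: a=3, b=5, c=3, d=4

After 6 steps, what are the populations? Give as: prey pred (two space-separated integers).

Step 1: prey: 40+12-28=24; pred: 14+16-5=25
Step 2: prey: 24+7-30=1; pred: 25+18-10=33
Step 3: prey: 1+0-1=0; pred: 33+0-13=20
Step 4: prey: 0+0-0=0; pred: 20+0-8=12
Step 5: prey: 0+0-0=0; pred: 12+0-4=8
Step 6: prey: 0+0-0=0; pred: 8+0-3=5

Answer: 0 5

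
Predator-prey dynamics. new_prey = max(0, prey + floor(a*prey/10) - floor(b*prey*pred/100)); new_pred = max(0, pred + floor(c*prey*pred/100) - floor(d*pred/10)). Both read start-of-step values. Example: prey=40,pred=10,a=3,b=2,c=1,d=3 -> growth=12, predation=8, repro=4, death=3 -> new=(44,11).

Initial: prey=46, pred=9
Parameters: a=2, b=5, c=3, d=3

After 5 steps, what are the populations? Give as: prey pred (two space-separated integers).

Answer: 0 17

Derivation:
Step 1: prey: 46+9-20=35; pred: 9+12-2=19
Step 2: prey: 35+7-33=9; pred: 19+19-5=33
Step 3: prey: 9+1-14=0; pred: 33+8-9=32
Step 4: prey: 0+0-0=0; pred: 32+0-9=23
Step 5: prey: 0+0-0=0; pred: 23+0-6=17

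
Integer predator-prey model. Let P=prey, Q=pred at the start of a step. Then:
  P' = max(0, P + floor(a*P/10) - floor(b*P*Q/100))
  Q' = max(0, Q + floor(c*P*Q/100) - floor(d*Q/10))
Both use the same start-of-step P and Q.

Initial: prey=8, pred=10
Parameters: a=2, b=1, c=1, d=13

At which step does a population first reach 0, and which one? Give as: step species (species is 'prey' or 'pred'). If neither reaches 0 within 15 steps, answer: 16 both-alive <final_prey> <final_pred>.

Answer: 1 pred

Derivation:
Step 1: prey: 8+1-0=9; pred: 10+0-13=0
First extinction: pred at step 1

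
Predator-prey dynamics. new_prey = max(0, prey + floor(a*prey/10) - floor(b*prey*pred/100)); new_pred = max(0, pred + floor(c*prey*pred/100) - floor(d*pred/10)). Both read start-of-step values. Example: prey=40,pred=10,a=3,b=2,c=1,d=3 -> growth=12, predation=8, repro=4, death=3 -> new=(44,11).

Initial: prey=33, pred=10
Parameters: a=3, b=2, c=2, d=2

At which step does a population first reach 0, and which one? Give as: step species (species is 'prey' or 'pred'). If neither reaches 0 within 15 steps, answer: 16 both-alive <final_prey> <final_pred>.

Step 1: prey: 33+9-6=36; pred: 10+6-2=14
Step 2: prey: 36+10-10=36; pred: 14+10-2=22
Step 3: prey: 36+10-15=31; pred: 22+15-4=33
Step 4: prey: 31+9-20=20; pred: 33+20-6=47
Step 5: prey: 20+6-18=8; pred: 47+18-9=56
Step 6: prey: 8+2-8=2; pred: 56+8-11=53
Step 7: prey: 2+0-2=0; pred: 53+2-10=45
First extinction: prey at step 7

Answer: 7 prey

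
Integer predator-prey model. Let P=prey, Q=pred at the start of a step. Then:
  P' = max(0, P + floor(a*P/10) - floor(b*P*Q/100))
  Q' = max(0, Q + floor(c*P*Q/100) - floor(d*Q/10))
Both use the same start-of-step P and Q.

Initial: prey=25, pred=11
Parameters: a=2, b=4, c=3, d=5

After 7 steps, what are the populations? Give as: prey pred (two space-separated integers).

Answer: 7 2

Derivation:
Step 1: prey: 25+5-11=19; pred: 11+8-5=14
Step 2: prey: 19+3-10=12; pred: 14+7-7=14
Step 3: prey: 12+2-6=8; pred: 14+5-7=12
Step 4: prey: 8+1-3=6; pred: 12+2-6=8
Step 5: prey: 6+1-1=6; pred: 8+1-4=5
Step 6: prey: 6+1-1=6; pred: 5+0-2=3
Step 7: prey: 6+1-0=7; pred: 3+0-1=2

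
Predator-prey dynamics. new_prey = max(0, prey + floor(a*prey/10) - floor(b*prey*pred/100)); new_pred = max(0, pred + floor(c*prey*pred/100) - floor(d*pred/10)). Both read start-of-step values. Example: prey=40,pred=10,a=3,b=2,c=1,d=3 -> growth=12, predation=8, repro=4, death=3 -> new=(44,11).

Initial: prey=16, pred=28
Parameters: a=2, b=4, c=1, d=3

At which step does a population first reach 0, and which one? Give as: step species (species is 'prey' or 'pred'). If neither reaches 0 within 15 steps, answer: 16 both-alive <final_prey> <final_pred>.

Answer: 16 both-alive 1 3

Derivation:
Step 1: prey: 16+3-17=2; pred: 28+4-8=24
Step 2: prey: 2+0-1=1; pred: 24+0-7=17
Step 3: prey: 1+0-0=1; pred: 17+0-5=12
Step 4: prey: 1+0-0=1; pred: 12+0-3=9
Step 5: prey: 1+0-0=1; pred: 9+0-2=7
Step 6: prey: 1+0-0=1; pred: 7+0-2=5
Step 7: prey: 1+0-0=1; pred: 5+0-1=4
Step 8: prey: 1+0-0=1; pred: 4+0-1=3
Step 9: prey: 1+0-0=1; pred: 3+0-0=3
Steps 10-15: state stable at prey=1, pred=3 (no change)
No extinction within 15 steps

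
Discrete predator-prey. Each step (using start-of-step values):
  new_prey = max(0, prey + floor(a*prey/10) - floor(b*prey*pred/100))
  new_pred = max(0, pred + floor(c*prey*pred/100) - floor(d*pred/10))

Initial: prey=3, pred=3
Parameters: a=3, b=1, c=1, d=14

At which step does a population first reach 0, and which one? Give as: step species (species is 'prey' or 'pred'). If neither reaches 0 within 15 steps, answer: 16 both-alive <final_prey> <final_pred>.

Step 1: prey: 3+0-0=3; pred: 3+0-4=0
First extinction: pred at step 1

Answer: 1 pred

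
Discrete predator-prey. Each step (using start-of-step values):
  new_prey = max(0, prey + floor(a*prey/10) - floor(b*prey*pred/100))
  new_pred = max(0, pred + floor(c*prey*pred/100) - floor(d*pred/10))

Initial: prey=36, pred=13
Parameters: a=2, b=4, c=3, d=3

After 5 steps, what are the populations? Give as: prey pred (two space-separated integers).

Step 1: prey: 36+7-18=25; pred: 13+14-3=24
Step 2: prey: 25+5-24=6; pred: 24+18-7=35
Step 3: prey: 6+1-8=0; pred: 35+6-10=31
Step 4: prey: 0+0-0=0; pred: 31+0-9=22
Step 5: prey: 0+0-0=0; pred: 22+0-6=16

Answer: 0 16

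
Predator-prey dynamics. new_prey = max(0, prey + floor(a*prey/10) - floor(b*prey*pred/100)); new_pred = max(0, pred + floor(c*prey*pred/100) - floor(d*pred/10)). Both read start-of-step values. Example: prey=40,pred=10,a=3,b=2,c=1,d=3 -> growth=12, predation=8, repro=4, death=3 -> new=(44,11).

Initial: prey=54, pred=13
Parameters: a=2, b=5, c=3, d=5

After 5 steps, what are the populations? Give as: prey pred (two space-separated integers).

Answer: 0 5

Derivation:
Step 1: prey: 54+10-35=29; pred: 13+21-6=28
Step 2: prey: 29+5-40=0; pred: 28+24-14=38
Step 3: prey: 0+0-0=0; pred: 38+0-19=19
Step 4: prey: 0+0-0=0; pred: 19+0-9=10
Step 5: prey: 0+0-0=0; pred: 10+0-5=5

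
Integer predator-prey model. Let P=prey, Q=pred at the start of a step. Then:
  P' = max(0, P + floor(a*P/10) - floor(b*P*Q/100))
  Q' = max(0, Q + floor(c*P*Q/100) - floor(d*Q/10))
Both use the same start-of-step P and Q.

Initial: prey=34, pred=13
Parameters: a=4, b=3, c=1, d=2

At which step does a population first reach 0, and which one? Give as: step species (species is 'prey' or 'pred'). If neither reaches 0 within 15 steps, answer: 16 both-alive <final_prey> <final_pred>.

Step 1: prey: 34+13-13=34; pred: 13+4-2=15
Step 2: prey: 34+13-15=32; pred: 15+5-3=17
Step 3: prey: 32+12-16=28; pred: 17+5-3=19
Step 4: prey: 28+11-15=24; pred: 19+5-3=21
Step 5: prey: 24+9-15=18; pred: 21+5-4=22
Step 6: prey: 18+7-11=14; pred: 22+3-4=21
Step 7: prey: 14+5-8=11; pred: 21+2-4=19
Step 8: prey: 11+4-6=9; pred: 19+2-3=18
Step 9: prey: 9+3-4=8; pred: 18+1-3=16
Step 10: prey: 8+3-3=8; pred: 16+1-3=14
Step 11: prey: 8+3-3=8; pred: 14+1-2=13
Step 12: prey: 8+3-3=8; pred: 13+1-2=12
Step 13: prey: 8+3-2=9; pred: 12+0-2=10
Step 14: prey: 9+3-2=10; pred: 10+0-2=8
Step 15: prey: 10+4-2=12; pred: 8+0-1=7
No extinction within 15 steps

Answer: 16 both-alive 12 7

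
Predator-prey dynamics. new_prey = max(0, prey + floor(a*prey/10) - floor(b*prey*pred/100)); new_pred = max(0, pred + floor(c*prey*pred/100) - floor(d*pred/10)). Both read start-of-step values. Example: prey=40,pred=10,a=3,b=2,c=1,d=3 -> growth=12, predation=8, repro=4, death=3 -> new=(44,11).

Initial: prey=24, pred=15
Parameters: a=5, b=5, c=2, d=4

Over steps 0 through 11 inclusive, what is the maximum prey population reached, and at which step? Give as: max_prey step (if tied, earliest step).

Step 1: prey: 24+12-18=18; pred: 15+7-6=16
Step 2: prey: 18+9-14=13; pred: 16+5-6=15
Step 3: prey: 13+6-9=10; pred: 15+3-6=12
Step 4: prey: 10+5-6=9; pred: 12+2-4=10
Step 5: prey: 9+4-4=9; pred: 10+1-4=7
Step 6: prey: 9+4-3=10; pred: 7+1-2=6
Step 7: prey: 10+5-3=12; pred: 6+1-2=5
Step 8: prey: 12+6-3=15; pred: 5+1-2=4
Step 9: prey: 15+7-3=19; pred: 4+1-1=4
Step 10: prey: 19+9-3=25; pred: 4+1-1=4
Step 11: prey: 25+12-5=32; pred: 4+2-1=5
Max prey = 32 at step 11

Answer: 32 11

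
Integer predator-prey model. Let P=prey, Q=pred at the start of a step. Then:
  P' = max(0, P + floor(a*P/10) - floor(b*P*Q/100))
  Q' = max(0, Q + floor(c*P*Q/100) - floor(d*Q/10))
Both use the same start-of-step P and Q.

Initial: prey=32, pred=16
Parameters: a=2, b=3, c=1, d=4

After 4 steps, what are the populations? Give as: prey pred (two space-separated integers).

Step 1: prey: 32+6-15=23; pred: 16+5-6=15
Step 2: prey: 23+4-10=17; pred: 15+3-6=12
Step 3: prey: 17+3-6=14; pred: 12+2-4=10
Step 4: prey: 14+2-4=12; pred: 10+1-4=7

Answer: 12 7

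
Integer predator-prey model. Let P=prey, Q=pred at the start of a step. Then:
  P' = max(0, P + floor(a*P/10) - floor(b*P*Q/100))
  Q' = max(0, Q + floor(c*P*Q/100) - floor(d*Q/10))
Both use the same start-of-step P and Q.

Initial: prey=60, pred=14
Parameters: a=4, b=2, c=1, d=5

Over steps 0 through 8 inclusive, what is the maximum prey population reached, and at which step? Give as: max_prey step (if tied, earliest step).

Answer: 78 3

Derivation:
Step 1: prey: 60+24-16=68; pred: 14+8-7=15
Step 2: prey: 68+27-20=75; pred: 15+10-7=18
Step 3: prey: 75+30-27=78; pred: 18+13-9=22
Step 4: prey: 78+31-34=75; pred: 22+17-11=28
Step 5: prey: 75+30-42=63; pred: 28+21-14=35
Step 6: prey: 63+25-44=44; pred: 35+22-17=40
Step 7: prey: 44+17-35=26; pred: 40+17-20=37
Step 8: prey: 26+10-19=17; pred: 37+9-18=28
Max prey = 78 at step 3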